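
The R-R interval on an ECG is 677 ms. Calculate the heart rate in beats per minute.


HR = 60 / RR_interval(s)
RR = 677 ms = 0.677 s
HR = 60 / 0.677 = 88.63 bpm


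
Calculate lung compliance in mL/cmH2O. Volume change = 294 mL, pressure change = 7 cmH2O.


C = dV / dP
C = 294 / 7
C = 42 mL/cmH2O


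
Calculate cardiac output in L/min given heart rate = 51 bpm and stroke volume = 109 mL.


CO = HR * SV
CO = 51 * 109 / 1000
CO = 5.559 L/min


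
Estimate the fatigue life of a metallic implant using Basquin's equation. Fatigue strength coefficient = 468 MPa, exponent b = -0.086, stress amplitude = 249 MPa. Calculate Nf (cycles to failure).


sigma_a = sigma_f' * (2Nf)^b
2Nf = (sigma_a/sigma_f')^(1/b)
2Nf = (249/468)^(1/-0.086)
2Nf = 1536.6936
Nf = 768.3


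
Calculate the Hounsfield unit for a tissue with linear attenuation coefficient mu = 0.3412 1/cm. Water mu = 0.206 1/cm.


HU = ((mu_tissue - mu_water) / mu_water) * 1000
HU = ((0.3412 - 0.206) / 0.206) * 1000
HU = 656.3


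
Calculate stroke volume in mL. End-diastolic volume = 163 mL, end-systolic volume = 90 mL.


SV = EDV - ESV
SV = 163 - 90
SV = 73 mL


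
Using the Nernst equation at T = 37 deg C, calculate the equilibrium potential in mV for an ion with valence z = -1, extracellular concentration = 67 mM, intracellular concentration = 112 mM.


E = (RT/(zF)) * ln(C_out/C_in)
T = 37 + 273.15 = 310.15 K
E = (8.314 * 310.15 / (-1 * 96485)) * ln(67/112)
E = 13.73 mV


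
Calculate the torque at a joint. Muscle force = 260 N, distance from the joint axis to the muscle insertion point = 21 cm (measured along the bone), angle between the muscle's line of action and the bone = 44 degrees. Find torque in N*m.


Torque = F * d * sin(theta)   (moment arm = d*sin(theta))
d = 21 cm = 0.21 m
Torque = 260 * 0.21 * sin(44)
Torque = 37.93 N*m


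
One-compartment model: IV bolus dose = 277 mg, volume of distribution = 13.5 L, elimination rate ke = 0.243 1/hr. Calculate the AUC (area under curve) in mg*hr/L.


C0 = Dose/Vd = 277/13.5 = 20.5185 mg/L
AUC = C0/ke = 20.5185/0.243
AUC = 84.44 mg*hr/L


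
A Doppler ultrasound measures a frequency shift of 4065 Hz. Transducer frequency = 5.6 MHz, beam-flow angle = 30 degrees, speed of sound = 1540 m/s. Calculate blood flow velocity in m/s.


v = fd * c / (2 * f0 * cos(theta))
v = 4065 * 1540 / (2 * 5.6000e+06 * cos(30))
v = 0.6454 m/s


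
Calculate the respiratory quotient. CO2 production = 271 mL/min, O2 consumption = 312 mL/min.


RQ = VCO2 / VO2
RQ = 271 / 312
RQ = 0.8686


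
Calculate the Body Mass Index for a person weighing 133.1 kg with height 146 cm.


BMI = weight / height^2
height = 146 cm = 1.46 m
BMI = 133.1 / 1.46^2
BMI = 62.44 kg/m^2


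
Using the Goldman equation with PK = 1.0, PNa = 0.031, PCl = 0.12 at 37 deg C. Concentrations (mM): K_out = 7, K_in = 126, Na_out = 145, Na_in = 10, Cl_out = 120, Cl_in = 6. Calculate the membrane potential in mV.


Vm = (RT/F)*ln((PK*Ko + PNa*Nao + PCl*Cli)/(PK*Ki + PNa*Nai + PCl*Clo))
Numer = 12.215, Denom = 140.71
Vm = -65.32 mV


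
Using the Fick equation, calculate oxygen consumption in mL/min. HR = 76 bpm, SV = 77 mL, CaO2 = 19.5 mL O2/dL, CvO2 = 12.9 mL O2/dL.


CO = HR*SV = 76*77/1000 = 5.852 L/min
a-v O2 diff = 19.5 - 12.9 = 6.6 mL/dL
VO2 = CO * (CaO2-CvO2) * 10 dL/L
VO2 = 5.852 * 6.6 * 10
VO2 = 386.2 mL/min


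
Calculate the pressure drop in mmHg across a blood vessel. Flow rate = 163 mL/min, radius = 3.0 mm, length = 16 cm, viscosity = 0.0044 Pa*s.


dP = 8*mu*L*Q / (pi*r^4)
Q = 163 mL/min = 2.71667e-06 m^3/s
dP = 60.1263 Pa = 60.1263 / 133.322 mmHg = 0.451 mmHg


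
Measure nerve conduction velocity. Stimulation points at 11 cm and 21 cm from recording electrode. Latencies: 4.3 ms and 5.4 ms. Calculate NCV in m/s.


Distance = (21 - 11) / 100 = 0.1 m
dt = (5.4 - 4.3) / 1000 = 0.0011 s
NCV = dist / dt = 90.91 m/s


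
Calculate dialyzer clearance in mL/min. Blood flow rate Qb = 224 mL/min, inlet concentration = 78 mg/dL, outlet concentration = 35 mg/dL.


K = Qb * (Cb_in - Cb_out) / Cb_in
K = 224 * (78 - 35) / 78
K = 123.5 mL/min


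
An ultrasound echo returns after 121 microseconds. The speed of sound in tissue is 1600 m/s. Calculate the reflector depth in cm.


depth = c * t / 2
t = 121 us = 1.2100e-04 s
depth = 1600 * 1.2100e-04 / 2
depth = 0.0968 m = 9.68 cm


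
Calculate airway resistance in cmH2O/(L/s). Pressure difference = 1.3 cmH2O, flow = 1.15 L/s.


R = dP / flow
R = 1.3 / 1.15
R = 1.13 cmH2O/(L/s)


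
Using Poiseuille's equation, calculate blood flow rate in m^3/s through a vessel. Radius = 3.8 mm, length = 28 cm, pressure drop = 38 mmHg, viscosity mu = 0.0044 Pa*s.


Q = pi*r^4*dP / (8*mu*L)
r = 0.0038 m, L = 0.28 m
dP = 38 mmHg = 5066.236 Pa
Q = 3.3672e-04 m^3/s


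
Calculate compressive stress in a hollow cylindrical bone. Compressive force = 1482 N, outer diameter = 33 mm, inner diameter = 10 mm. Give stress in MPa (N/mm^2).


A = pi*(r_o^2 - r_i^2)
r_o = 16.5 mm, r_i = 5 mm
A = 776.759 mm^2
sigma = F/A = 1482 / 776.759
sigma = 1.908 MPa


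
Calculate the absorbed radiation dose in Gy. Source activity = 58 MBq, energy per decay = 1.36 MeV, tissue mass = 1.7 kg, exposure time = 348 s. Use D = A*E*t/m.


A = 58 MBq = 5.8000e+07 Bq
E = 1.36 MeV = 2.17872e-13 J
D = A*E*t/m = 5.8000e+07*2.17872e-13*348/1.7
D = 0.002587 Gy


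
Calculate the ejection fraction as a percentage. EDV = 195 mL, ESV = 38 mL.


SV = EDV - ESV = 195 - 38 = 157 mL
EF = SV/EDV * 100 = 157/195 * 100
EF = 80.51%


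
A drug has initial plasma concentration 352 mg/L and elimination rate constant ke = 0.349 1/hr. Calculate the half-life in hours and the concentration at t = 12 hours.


t_half = ln(2) / ke = 0.693147 / 0.349 = 1.986 hr
C(t) = C0 * exp(-ke*t) = 352 * exp(-0.349*12)
C(12) = 5.342 mg/L


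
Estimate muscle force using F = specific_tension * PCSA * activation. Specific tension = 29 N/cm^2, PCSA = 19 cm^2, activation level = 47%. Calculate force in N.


F = sigma * PCSA * activation
F = 29 * 19 * 0.47
F = 259 N


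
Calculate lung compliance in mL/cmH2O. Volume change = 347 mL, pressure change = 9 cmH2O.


C = dV / dP
C = 347 / 9
C = 38.56 mL/cmH2O


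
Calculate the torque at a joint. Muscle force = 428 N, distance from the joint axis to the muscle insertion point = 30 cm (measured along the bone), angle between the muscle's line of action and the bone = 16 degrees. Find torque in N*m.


Torque = F * d * sin(theta)   (moment arm = d*sin(theta))
d = 30 cm = 0.3 m
Torque = 428 * 0.3 * sin(16)
Torque = 35.39 N*m


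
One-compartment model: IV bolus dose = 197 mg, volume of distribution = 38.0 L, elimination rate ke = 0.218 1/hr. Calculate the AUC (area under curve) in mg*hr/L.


C0 = Dose/Vd = 197/38.0 = 5.18421 mg/L
AUC = C0/ke = 5.18421/0.218
AUC = 23.78 mg*hr/L


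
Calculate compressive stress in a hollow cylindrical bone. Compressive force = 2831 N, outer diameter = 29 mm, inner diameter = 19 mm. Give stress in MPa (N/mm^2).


A = pi*(r_o^2 - r_i^2)
r_o = 14.5 mm, r_i = 9.5 mm
A = 376.991 mm^2
sigma = F/A = 2831 / 376.991
sigma = 7.509 MPa


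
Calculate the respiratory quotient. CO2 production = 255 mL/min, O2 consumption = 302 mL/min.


RQ = VCO2 / VO2
RQ = 255 / 302
RQ = 0.8444


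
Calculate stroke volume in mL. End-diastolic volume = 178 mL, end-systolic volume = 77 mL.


SV = EDV - ESV
SV = 178 - 77
SV = 101 mL


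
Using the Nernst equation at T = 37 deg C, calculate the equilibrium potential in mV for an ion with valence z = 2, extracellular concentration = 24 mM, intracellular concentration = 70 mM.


E = (RT/(zF)) * ln(C_out/C_in)
T = 37 + 273.15 = 310.15 K
E = (8.314 * 310.15 / (2 * 96485)) * ln(24/70)
E = -14.3 mV


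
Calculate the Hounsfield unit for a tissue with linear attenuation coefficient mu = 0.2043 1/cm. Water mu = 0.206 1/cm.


HU = ((mu_tissue - mu_water) / mu_water) * 1000
HU = ((0.2043 - 0.206) / 0.206) * 1000
HU = -8.252


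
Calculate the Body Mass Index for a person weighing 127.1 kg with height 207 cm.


BMI = weight / height^2
height = 207 cm = 2.07 m
BMI = 127.1 / 2.07^2
BMI = 29.66 kg/m^2


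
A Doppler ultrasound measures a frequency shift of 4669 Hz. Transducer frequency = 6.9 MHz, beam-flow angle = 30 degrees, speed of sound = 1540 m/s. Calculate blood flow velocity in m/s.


v = fd * c / (2 * f0 * cos(theta))
v = 4669 * 1540 / (2 * 6.9000e+06 * cos(30))
v = 0.6016 m/s


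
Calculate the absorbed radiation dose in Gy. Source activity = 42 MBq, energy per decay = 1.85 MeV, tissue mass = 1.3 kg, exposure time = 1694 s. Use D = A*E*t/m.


A = 42 MBq = 4.2000e+07 Bq
E = 1.85 MeV = 2.9637e-13 J
D = A*E*t/m = 4.2000e+07*2.9637e-13*1694/1.3
D = 0.01622 Gy


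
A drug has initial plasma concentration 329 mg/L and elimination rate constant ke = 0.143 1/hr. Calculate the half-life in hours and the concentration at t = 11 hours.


t_half = ln(2) / ke = 0.693147 / 0.143 = 4.847 hr
C(t) = C0 * exp(-ke*t) = 329 * exp(-0.143*11)
C(11) = 68.24 mg/L


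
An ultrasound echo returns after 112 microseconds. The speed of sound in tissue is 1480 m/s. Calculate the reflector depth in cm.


depth = c * t / 2
t = 112 us = 1.1200e-04 s
depth = 1480 * 1.1200e-04 / 2
depth = 0.08288 m = 8.288 cm


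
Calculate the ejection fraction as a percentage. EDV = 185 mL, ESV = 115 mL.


SV = EDV - ESV = 185 - 115 = 70 mL
EF = SV/EDV * 100 = 70/185 * 100
EF = 37.84%


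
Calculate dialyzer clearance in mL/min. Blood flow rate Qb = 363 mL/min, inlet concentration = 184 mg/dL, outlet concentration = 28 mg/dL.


K = Qb * (Cb_in - Cb_out) / Cb_in
K = 363 * (184 - 28) / 184
K = 307.8 mL/min


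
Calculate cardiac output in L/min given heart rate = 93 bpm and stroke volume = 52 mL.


CO = HR * SV
CO = 93 * 52 / 1000
CO = 4.836 L/min


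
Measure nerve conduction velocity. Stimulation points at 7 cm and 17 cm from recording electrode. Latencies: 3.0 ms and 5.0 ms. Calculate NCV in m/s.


Distance = (17 - 7) / 100 = 0.1 m
dt = (5.0 - 3.0) / 1000 = 0.002 s
NCV = dist / dt = 50 m/s


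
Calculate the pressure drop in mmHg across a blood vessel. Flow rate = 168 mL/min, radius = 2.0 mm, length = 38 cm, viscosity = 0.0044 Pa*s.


dP = 8*mu*L*Q / (pi*r^4)
Q = 168 mL/min = 2.8e-06 m^3/s
dP = 745.1 Pa = 745.1 / 133.322 mmHg = 5.589 mmHg


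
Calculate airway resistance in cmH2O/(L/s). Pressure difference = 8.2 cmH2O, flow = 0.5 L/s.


R = dP / flow
R = 8.2 / 0.5
R = 16.4 cmH2O/(L/s)


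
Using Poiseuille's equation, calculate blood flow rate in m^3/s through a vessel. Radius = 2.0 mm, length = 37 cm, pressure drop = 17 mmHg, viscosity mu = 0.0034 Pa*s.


Q = pi*r^4*dP / (8*mu*L)
r = 0.002 m, L = 0.37 m
dP = 17 mmHg = 2266.474 Pa
Q = 1.1320e-05 m^3/s


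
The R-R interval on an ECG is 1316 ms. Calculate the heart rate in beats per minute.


HR = 60 / RR_interval(s)
RR = 1316 ms = 1.316 s
HR = 60 / 1.316 = 45.59 bpm


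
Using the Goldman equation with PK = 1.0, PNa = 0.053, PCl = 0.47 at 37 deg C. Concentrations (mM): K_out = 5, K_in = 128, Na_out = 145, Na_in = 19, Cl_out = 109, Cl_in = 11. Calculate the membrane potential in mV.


Vm = (RT/F)*ln((PK*Ko + PNa*Nao + PCl*Cli)/(PK*Ki + PNa*Nai + PCl*Clo))
Numer = 17.855, Denom = 180.237
Vm = -61.79 mV


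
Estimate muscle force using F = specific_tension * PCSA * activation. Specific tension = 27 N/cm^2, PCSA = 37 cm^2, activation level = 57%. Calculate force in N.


F = sigma * PCSA * activation
F = 27 * 37 * 0.57
F = 569.4 N


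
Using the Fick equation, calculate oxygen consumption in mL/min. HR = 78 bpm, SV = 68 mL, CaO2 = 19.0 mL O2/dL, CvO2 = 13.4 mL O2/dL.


CO = HR*SV = 78*68/1000 = 5.304 L/min
a-v O2 diff = 19.0 - 13.4 = 5.6 mL/dL
VO2 = CO * (CaO2-CvO2) * 10 dL/L
VO2 = 5.304 * 5.6 * 10
VO2 = 297 mL/min


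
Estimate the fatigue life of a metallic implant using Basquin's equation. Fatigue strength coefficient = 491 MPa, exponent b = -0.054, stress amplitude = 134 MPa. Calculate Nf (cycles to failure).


sigma_a = sigma_f' * (2Nf)^b
2Nf = (sigma_a/sigma_f')^(1/b)
2Nf = (134/491)^(1/-0.054)
2Nf = 2.7797955e+10
Nf = 1.3899e+10


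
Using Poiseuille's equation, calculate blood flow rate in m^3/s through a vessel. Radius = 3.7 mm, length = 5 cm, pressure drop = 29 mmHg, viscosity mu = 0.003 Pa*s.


Q = pi*r^4*dP / (8*mu*L)
r = 0.0037 m, L = 0.05 m
dP = 29 mmHg = 3866.338 Pa
Q = 0.001897 m^3/s


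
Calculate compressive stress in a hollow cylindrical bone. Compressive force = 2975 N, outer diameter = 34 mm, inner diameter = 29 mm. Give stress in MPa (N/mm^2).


A = pi*(r_o^2 - r_i^2)
r_o = 17 mm, r_i = 14.5 mm
A = 247.4 mm^2
sigma = F/A = 2975 / 247.4
sigma = 12.03 MPa


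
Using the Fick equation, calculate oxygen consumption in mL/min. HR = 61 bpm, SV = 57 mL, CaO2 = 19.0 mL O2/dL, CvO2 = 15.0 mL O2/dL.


CO = HR*SV = 61*57/1000 = 3.477 L/min
a-v O2 diff = 19.0 - 15.0 = 4 mL/dL
VO2 = CO * (CaO2-CvO2) * 10 dL/L
VO2 = 3.477 * 4 * 10
VO2 = 139.1 mL/min


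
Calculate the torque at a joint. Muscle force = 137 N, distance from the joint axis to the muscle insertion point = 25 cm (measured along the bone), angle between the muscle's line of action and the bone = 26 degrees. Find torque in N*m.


Torque = F * d * sin(theta)   (moment arm = d*sin(theta))
d = 25 cm = 0.25 m
Torque = 137 * 0.25 * sin(26)
Torque = 15.01 N*m


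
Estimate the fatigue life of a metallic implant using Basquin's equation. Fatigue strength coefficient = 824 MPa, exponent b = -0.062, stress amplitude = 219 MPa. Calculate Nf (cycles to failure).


sigma_a = sigma_f' * (2Nf)^b
2Nf = (sigma_a/sigma_f')^(1/b)
2Nf = (219/824)^(1/-0.062)
2Nf = 1.9141917e+09
Nf = 9.5710e+08


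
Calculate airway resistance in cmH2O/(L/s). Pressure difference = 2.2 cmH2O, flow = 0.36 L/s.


R = dP / flow
R = 2.2 / 0.36
R = 6.111 cmH2O/(L/s)


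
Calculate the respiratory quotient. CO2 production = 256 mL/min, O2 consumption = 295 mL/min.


RQ = VCO2 / VO2
RQ = 256 / 295
RQ = 0.8678


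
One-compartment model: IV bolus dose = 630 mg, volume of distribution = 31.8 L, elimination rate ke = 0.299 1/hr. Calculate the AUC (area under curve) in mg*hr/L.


C0 = Dose/Vd = 630/31.8 = 19.8113 mg/L
AUC = C0/ke = 19.8113/0.299
AUC = 66.26 mg*hr/L


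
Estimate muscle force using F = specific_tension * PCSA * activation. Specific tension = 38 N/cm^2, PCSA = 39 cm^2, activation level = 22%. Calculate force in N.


F = sigma * PCSA * activation
F = 38 * 39 * 0.22
F = 326 N


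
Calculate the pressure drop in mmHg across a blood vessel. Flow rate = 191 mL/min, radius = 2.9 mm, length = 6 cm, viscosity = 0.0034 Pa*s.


dP = 8*mu*L*Q / (pi*r^4)
Q = 191 mL/min = 3.18333e-06 m^3/s
dP = 23.3808 Pa = 23.3808 / 133.322 mmHg = 0.1754 mmHg


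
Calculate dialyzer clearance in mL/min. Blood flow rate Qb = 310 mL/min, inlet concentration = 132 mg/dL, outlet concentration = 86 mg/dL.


K = Qb * (Cb_in - Cb_out) / Cb_in
K = 310 * (132 - 86) / 132
K = 108 mL/min


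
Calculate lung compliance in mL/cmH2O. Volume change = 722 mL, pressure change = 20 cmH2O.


C = dV / dP
C = 722 / 20
C = 36.1 mL/cmH2O


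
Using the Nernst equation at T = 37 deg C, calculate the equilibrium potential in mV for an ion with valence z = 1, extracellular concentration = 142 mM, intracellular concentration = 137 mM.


E = (RT/(zF)) * ln(C_out/C_in)
T = 37 + 273.15 = 310.15 K
E = (8.314 * 310.15 / (1 * 96485)) * ln(142/137)
E = 0.958 mV


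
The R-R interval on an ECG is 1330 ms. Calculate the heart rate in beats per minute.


HR = 60 / RR_interval(s)
RR = 1330 ms = 1.33 s
HR = 60 / 1.33 = 45.11 bpm


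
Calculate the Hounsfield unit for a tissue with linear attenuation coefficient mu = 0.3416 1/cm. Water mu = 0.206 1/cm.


HU = ((mu_tissue - mu_water) / mu_water) * 1000
HU = ((0.3416 - 0.206) / 0.206) * 1000
HU = 658.3


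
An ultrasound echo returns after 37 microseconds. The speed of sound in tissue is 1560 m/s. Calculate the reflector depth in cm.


depth = c * t / 2
t = 37 us = 3.7000e-05 s
depth = 1560 * 3.7000e-05 / 2
depth = 0.02886 m = 2.886 cm


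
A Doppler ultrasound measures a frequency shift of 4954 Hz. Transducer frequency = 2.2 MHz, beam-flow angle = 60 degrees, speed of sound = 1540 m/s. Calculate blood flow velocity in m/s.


v = fd * c / (2 * f0 * cos(theta))
v = 4954 * 1540 / (2 * 2.2000e+06 * cos(60))
v = 3.468 m/s


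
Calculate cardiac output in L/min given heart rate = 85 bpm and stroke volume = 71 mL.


CO = HR * SV
CO = 85 * 71 / 1000
CO = 6.035 L/min


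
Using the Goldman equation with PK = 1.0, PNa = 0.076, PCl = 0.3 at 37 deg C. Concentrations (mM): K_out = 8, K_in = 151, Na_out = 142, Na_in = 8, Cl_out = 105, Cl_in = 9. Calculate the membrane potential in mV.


Vm = (RT/F)*ln((PK*Ko + PNa*Nao + PCl*Cli)/(PK*Ki + PNa*Nai + PCl*Clo))
Numer = 21.492, Denom = 183.108
Vm = -57.26 mV


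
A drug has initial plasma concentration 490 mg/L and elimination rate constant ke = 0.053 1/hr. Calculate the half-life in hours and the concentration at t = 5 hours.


t_half = ln(2) / ke = 0.693147 / 0.053 = 13.08 hr
C(t) = C0 * exp(-ke*t) = 490 * exp(-0.053*5)
C(5) = 375.9 mg/L


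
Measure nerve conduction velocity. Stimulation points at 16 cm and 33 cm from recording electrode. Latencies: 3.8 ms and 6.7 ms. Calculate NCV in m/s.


Distance = (33 - 16) / 100 = 0.17 m
dt = (6.7 - 3.8) / 1000 = 0.0029 s
NCV = dist / dt = 58.62 m/s


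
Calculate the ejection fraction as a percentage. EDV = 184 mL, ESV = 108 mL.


SV = EDV - ESV = 184 - 108 = 76 mL
EF = SV/EDV * 100 = 76/184 * 100
EF = 41.3%


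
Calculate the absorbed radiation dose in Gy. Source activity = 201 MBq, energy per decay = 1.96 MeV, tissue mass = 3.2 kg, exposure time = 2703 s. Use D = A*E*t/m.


A = 201 MBq = 2.0100e+08 Bq
E = 1.96 MeV = 3.13992e-13 J
D = A*E*t/m = 2.0100e+08*3.13992e-13*2703/3.2
D = 0.05331 Gy


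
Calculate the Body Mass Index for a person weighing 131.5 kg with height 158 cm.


BMI = weight / height^2
height = 158 cm = 1.58 m
BMI = 131.5 / 1.58^2
BMI = 52.68 kg/m^2


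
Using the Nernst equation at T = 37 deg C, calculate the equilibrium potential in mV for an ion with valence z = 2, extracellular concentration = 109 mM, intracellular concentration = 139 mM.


E = (RT/(zF)) * ln(C_out/C_in)
T = 37 + 273.15 = 310.15 K
E = (8.314 * 310.15 / (2 * 96485)) * ln(109/139)
E = -3.249 mV


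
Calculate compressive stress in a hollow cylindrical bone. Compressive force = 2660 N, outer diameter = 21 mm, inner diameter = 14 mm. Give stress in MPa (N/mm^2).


A = pi*(r_o^2 - r_i^2)
r_o = 10.5 mm, r_i = 7 mm
A = 192.423 mm^2
sigma = F/A = 2660 / 192.423
sigma = 13.82 MPa


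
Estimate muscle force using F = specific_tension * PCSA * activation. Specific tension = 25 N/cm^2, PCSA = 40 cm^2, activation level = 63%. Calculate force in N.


F = sigma * PCSA * activation
F = 25 * 40 * 0.63
F = 630 N


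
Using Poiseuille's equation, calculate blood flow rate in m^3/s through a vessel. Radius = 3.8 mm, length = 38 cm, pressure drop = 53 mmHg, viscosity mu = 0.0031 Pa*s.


Q = pi*r^4*dP / (8*mu*L)
r = 0.0038 m, L = 0.38 m
dP = 53 mmHg = 7066.066 Pa
Q = 4.9116e-04 m^3/s


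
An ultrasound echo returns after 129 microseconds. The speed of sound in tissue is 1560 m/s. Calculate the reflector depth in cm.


depth = c * t / 2
t = 129 us = 1.2900e-04 s
depth = 1560 * 1.2900e-04 / 2
depth = 0.10062 m = 10.062 cm


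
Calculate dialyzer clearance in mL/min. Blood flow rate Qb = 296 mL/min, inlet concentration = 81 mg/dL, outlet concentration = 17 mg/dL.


K = Qb * (Cb_in - Cb_out) / Cb_in
K = 296 * (81 - 17) / 81
K = 233.9 mL/min


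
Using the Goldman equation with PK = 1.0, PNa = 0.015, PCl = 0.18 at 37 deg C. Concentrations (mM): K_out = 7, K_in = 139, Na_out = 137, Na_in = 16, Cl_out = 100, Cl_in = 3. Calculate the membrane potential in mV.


Vm = (RT/F)*ln((PK*Ko + PNa*Nao + PCl*Cli)/(PK*Ki + PNa*Nai + PCl*Clo))
Numer = 9.595, Denom = 157.24
Vm = -74.74 mV


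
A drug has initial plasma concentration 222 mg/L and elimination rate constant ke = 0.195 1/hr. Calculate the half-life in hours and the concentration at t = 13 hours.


t_half = ln(2) / ke = 0.693147 / 0.195 = 3.555 hr
C(t) = C0 * exp(-ke*t) = 222 * exp(-0.195*13)
C(13) = 17.6 mg/L


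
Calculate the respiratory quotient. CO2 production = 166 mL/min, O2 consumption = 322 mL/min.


RQ = VCO2 / VO2
RQ = 166 / 322
RQ = 0.5155


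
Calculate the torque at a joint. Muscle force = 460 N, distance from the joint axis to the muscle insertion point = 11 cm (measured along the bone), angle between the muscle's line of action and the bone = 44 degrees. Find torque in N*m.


Torque = F * d * sin(theta)   (moment arm = d*sin(theta))
d = 11 cm = 0.11 m
Torque = 460 * 0.11 * sin(44)
Torque = 35.15 N*m


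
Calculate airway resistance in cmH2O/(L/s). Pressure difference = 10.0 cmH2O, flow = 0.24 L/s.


R = dP / flow
R = 10.0 / 0.24
R = 41.67 cmH2O/(L/s)


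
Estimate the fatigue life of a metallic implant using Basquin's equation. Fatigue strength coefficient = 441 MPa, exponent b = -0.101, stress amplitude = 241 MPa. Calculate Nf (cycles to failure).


sigma_a = sigma_f' * (2Nf)^b
2Nf = (sigma_a/sigma_f')^(1/b)
2Nf = (241/441)^(1/-0.101)
2Nf = 396.49082
Nf = 198.2


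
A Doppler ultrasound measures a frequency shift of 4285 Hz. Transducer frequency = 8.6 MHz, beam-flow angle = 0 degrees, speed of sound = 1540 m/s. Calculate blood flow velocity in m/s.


v = fd * c / (2 * f0 * cos(theta))
v = 4285 * 1540 / (2 * 8.6000e+06 * cos(0))
v = 0.3837 m/s


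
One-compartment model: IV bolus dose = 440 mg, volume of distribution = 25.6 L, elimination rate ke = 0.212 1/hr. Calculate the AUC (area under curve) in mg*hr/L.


C0 = Dose/Vd = 440/25.6 = 17.1875 mg/L
AUC = C0/ke = 17.1875/0.212
AUC = 81.07 mg*hr/L


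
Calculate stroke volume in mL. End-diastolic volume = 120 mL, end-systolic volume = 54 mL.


SV = EDV - ESV
SV = 120 - 54
SV = 66 mL


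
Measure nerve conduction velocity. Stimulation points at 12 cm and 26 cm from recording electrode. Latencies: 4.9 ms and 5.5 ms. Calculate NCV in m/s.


Distance = (26 - 12) / 100 = 0.14 m
dt = (5.5 - 4.9) / 1000 = 6.0000e-04 s
NCV = dist / dt = 233.3 m/s


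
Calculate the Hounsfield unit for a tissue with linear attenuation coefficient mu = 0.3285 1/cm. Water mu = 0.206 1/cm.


HU = ((mu_tissue - mu_water) / mu_water) * 1000
HU = ((0.3285 - 0.206) / 0.206) * 1000
HU = 594.7


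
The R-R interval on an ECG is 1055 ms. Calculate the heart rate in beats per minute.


HR = 60 / RR_interval(s)
RR = 1055 ms = 1.055 s
HR = 60 / 1.055 = 56.87 bpm


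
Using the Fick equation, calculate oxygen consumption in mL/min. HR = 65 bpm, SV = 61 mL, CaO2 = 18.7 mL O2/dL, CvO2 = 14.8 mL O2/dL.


CO = HR*SV = 65*61/1000 = 3.965 L/min
a-v O2 diff = 18.7 - 14.8 = 3.9 mL/dL
VO2 = CO * (CaO2-CvO2) * 10 dL/L
VO2 = 3.965 * 3.9 * 10
VO2 = 154.6 mL/min


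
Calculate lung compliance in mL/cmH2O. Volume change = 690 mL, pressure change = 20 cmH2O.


C = dV / dP
C = 690 / 20
C = 34.5 mL/cmH2O


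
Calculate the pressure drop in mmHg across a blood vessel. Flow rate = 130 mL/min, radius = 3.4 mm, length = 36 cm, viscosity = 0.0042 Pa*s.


dP = 8*mu*L*Q / (pi*r^4)
Q = 130 mL/min = 2.16667e-06 m^3/s
dP = 62.4265 Pa = 62.4265 / 133.322 mmHg = 0.4682 mmHg


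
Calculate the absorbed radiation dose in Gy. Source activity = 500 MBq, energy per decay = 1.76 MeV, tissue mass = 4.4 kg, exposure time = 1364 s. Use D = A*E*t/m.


A = 500 MBq = 5.0000e+08 Bq
E = 1.76 MeV = 2.81952e-13 J
D = A*E*t/m = 5.0000e+08*2.81952e-13*1364/4.4
D = 0.0437 Gy


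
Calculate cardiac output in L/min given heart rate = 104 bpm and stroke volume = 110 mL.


CO = HR * SV
CO = 104 * 110 / 1000
CO = 11.44 L/min


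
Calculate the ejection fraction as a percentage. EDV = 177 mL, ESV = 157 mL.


SV = EDV - ESV = 177 - 157 = 20 mL
EF = SV/EDV * 100 = 20/177 * 100
EF = 11.3%


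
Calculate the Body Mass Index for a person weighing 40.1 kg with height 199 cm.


BMI = weight / height^2
height = 199 cm = 1.99 m
BMI = 40.1 / 1.99^2
BMI = 10.13 kg/m^2


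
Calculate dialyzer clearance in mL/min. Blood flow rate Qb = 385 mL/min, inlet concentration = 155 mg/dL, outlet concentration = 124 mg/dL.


K = Qb * (Cb_in - Cb_out) / Cb_in
K = 385 * (155 - 124) / 155
K = 77 mL/min


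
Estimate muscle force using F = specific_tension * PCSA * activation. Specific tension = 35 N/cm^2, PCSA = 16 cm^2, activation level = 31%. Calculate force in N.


F = sigma * PCSA * activation
F = 35 * 16 * 0.31
F = 173.6 N


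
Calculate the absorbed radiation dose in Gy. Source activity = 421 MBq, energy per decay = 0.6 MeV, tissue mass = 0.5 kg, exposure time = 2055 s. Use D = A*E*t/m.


A = 421 MBq = 4.2100e+08 Bq
E = 0.6 MeV = 9.612e-14 J
D = A*E*t/m = 4.2100e+08*9.612e-14*2055/0.5
D = 0.1663 Gy


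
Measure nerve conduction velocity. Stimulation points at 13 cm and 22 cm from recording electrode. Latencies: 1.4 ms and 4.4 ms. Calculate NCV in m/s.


Distance = (22 - 13) / 100 = 0.09 m
dt = (4.4 - 1.4) / 1000 = 0.003 s
NCV = dist / dt = 30 m/s


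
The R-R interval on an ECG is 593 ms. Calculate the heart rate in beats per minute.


HR = 60 / RR_interval(s)
RR = 593 ms = 0.593 s
HR = 60 / 0.593 = 101.2 bpm


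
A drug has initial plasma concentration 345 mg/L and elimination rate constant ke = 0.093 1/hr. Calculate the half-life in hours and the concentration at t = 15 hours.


t_half = ln(2) / ke = 0.693147 / 0.093 = 7.453 hr
C(t) = C0 * exp(-ke*t) = 345 * exp(-0.093*15)
C(15) = 85.5 mg/L


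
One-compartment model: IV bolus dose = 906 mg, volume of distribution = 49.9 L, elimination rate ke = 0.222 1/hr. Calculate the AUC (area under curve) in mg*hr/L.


C0 = Dose/Vd = 906/49.9 = 18.1563 mg/L
AUC = C0/ke = 18.1563/0.222
AUC = 81.79 mg*hr/L


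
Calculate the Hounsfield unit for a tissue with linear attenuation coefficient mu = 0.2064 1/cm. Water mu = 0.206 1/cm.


HU = ((mu_tissue - mu_water) / mu_water) * 1000
HU = ((0.2064 - 0.206) / 0.206) * 1000
HU = 1.942


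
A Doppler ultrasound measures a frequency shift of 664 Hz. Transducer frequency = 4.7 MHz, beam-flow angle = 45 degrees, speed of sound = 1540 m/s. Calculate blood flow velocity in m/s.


v = fd * c / (2 * f0 * cos(theta))
v = 664 * 1540 / (2 * 4.7000e+06 * cos(45))
v = 0.1538 m/s


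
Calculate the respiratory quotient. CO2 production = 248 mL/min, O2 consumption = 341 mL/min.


RQ = VCO2 / VO2
RQ = 248 / 341
RQ = 0.7273


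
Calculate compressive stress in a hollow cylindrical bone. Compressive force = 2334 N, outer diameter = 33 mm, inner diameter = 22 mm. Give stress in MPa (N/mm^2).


A = pi*(r_o^2 - r_i^2)
r_o = 16.5 mm, r_i = 11 mm
A = 475.166 mm^2
sigma = F/A = 2334 / 475.166
sigma = 4.912 MPa


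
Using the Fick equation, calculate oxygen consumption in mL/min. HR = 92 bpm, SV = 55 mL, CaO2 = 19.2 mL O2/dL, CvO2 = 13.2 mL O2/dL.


CO = HR*SV = 92*55/1000 = 5.06 L/min
a-v O2 diff = 19.2 - 13.2 = 6 mL/dL
VO2 = CO * (CaO2-CvO2) * 10 dL/L
VO2 = 5.06 * 6 * 10
VO2 = 303.6 mL/min


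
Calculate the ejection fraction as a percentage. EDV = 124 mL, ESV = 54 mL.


SV = EDV - ESV = 124 - 54 = 70 mL
EF = SV/EDV * 100 = 70/124 * 100
EF = 56.45%


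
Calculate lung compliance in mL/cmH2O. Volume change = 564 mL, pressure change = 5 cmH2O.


C = dV / dP
C = 564 / 5
C = 112.8 mL/cmH2O


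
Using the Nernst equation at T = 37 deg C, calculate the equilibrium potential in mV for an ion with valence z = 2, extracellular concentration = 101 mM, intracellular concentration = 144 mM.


E = (RT/(zF)) * ln(C_out/C_in)
T = 37 + 273.15 = 310.15 K
E = (8.314 * 310.15 / (2 * 96485)) * ln(101/144)
E = -4.74 mV


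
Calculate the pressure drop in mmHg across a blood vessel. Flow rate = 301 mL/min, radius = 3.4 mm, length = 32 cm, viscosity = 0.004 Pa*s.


dP = 8*mu*L*Q / (pi*r^4)
Q = 301 mL/min = 5.01667e-06 m^3/s
dP = 122.363 Pa = 122.363 / 133.322 mmHg = 0.9178 mmHg


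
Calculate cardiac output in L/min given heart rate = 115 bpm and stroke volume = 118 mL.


CO = HR * SV
CO = 115 * 118 / 1000
CO = 13.57 L/min


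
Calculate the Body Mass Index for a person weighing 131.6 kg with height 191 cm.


BMI = weight / height^2
height = 191 cm = 1.91 m
BMI = 131.6 / 1.91^2
BMI = 36.07 kg/m^2


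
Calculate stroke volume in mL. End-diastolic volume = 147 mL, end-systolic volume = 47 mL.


SV = EDV - ESV
SV = 147 - 47
SV = 100 mL


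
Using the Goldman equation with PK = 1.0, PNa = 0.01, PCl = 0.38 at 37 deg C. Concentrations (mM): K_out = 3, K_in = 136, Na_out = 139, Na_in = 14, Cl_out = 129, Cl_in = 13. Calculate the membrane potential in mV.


Vm = (RT/F)*ln((PK*Ko + PNa*Nao + PCl*Cli)/(PK*Ki + PNa*Nai + PCl*Clo))
Numer = 9.33, Denom = 185.16
Vm = -79.85 mV


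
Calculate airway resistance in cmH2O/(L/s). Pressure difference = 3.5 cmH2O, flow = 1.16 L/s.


R = dP / flow
R = 3.5 / 1.16
R = 3.017 cmH2O/(L/s)


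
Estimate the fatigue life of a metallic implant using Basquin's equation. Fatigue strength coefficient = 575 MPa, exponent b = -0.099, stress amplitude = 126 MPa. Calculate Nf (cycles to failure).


sigma_a = sigma_f' * (2Nf)^b
2Nf = (sigma_a/sigma_f')^(1/b)
2Nf = (126/575)^(1/-0.099)
2Nf = 4566344.6
Nf = 2.2832e+06


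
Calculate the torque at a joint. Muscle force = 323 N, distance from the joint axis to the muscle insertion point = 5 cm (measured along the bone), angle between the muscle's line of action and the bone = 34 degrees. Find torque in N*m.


Torque = F * d * sin(theta)   (moment arm = d*sin(theta))
d = 5 cm = 0.05 m
Torque = 323 * 0.05 * sin(34)
Torque = 9.031 N*m


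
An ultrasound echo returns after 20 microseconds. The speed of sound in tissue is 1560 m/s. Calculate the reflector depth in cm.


depth = c * t / 2
t = 20 us = 2.0000e-05 s
depth = 1560 * 2.0000e-05 / 2
depth = 0.0156 m = 1.56 cm


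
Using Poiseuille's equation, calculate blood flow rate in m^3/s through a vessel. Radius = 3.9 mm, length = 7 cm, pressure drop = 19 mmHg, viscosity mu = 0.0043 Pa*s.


Q = pi*r^4*dP / (8*mu*L)
r = 0.0039 m, L = 0.07 m
dP = 19 mmHg = 2533.118 Pa
Q = 7.6455e-04 m^3/s


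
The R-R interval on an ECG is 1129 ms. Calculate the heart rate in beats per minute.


HR = 60 / RR_interval(s)
RR = 1129 ms = 1.129 s
HR = 60 / 1.129 = 53.14 bpm


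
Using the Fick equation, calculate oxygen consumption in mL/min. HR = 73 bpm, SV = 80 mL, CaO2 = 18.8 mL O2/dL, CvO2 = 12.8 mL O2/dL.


CO = HR*SV = 73*80/1000 = 5.84 L/min
a-v O2 diff = 18.8 - 12.8 = 6 mL/dL
VO2 = CO * (CaO2-CvO2) * 10 dL/L
VO2 = 5.84 * 6 * 10
VO2 = 350.4 mL/min


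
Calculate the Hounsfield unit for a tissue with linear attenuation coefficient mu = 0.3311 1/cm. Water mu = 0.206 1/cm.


HU = ((mu_tissue - mu_water) / mu_water) * 1000
HU = ((0.3311 - 0.206) / 0.206) * 1000
HU = 607.3


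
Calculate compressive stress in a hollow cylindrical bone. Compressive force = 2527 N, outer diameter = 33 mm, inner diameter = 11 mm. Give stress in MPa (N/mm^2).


A = pi*(r_o^2 - r_i^2)
r_o = 16.5 mm, r_i = 5.5 mm
A = 760.265 mm^2
sigma = F/A = 2527 / 760.265
sigma = 3.324 MPa


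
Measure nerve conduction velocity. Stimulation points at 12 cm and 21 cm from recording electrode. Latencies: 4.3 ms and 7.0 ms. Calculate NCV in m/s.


Distance = (21 - 12) / 100 = 0.09 m
dt = (7.0 - 4.3) / 1000 = 0.0027 s
NCV = dist / dt = 33.33 m/s


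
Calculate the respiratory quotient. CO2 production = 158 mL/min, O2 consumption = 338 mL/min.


RQ = VCO2 / VO2
RQ = 158 / 338
RQ = 0.4675


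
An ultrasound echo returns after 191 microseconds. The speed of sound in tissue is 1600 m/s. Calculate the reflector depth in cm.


depth = c * t / 2
t = 191 us = 1.9100e-04 s
depth = 1600 * 1.9100e-04 / 2
depth = 0.1528 m = 15.28 cm


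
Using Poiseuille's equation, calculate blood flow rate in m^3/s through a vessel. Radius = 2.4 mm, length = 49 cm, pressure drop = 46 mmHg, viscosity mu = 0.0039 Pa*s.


Q = pi*r^4*dP / (8*mu*L)
r = 0.0024 m, L = 0.49 m
dP = 46 mmHg = 6132.812 Pa
Q = 4.1812e-05 m^3/s


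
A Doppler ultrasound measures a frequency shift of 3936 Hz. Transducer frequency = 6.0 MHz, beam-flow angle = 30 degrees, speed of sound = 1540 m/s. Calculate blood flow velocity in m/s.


v = fd * c / (2 * f0 * cos(theta))
v = 3936 * 1540 / (2 * 6.0000e+06 * cos(30))
v = 0.5833 m/s


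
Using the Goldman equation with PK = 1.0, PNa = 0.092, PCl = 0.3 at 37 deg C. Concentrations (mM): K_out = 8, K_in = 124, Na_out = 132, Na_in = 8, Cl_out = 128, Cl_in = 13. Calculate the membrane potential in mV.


Vm = (RT/F)*ln((PK*Ko + PNa*Nao + PCl*Cli)/(PK*Ki + PNa*Nai + PCl*Clo))
Numer = 24.044, Denom = 163.136
Vm = -51.17 mV


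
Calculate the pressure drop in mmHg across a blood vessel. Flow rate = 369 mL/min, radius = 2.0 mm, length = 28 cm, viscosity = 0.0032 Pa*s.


dP = 8*mu*L*Q / (pi*r^4)
Q = 369 mL/min = 6.15e-06 m^3/s
dP = 877.007 Pa = 877.007 / 133.322 mmHg = 6.578 mmHg


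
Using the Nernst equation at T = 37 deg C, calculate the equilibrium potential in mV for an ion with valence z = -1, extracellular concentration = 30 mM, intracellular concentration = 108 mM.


E = (RT/(zF)) * ln(C_out/C_in)
T = 37 + 273.15 = 310.15 K
E = (8.314 * 310.15 / (-1 * 96485)) * ln(30/108)
E = 34.23 mV


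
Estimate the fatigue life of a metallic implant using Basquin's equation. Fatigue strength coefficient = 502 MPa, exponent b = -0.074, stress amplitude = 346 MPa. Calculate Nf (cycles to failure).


sigma_a = sigma_f' * (2Nf)^b
2Nf = (sigma_a/sigma_f')^(1/b)
2Nf = (346/502)^(1/-0.074)
2Nf = 152.81184
Nf = 76.41


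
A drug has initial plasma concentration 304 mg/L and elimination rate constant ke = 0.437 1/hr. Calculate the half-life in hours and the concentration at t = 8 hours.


t_half = ln(2) / ke = 0.693147 / 0.437 = 1.586 hr
C(t) = C0 * exp(-ke*t) = 304 * exp(-0.437*8)
C(8) = 9.217 mg/L


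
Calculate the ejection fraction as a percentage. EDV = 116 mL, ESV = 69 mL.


SV = EDV - ESV = 116 - 69 = 47 mL
EF = SV/EDV * 100 = 47/116 * 100
EF = 40.52%


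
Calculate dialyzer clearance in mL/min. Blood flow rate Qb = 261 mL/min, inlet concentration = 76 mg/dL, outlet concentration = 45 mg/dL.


K = Qb * (Cb_in - Cb_out) / Cb_in
K = 261 * (76 - 45) / 76
K = 106.5 mL/min


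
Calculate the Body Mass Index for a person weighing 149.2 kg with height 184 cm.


BMI = weight / height^2
height = 184 cm = 1.84 m
BMI = 149.2 / 1.84^2
BMI = 44.07 kg/m^2


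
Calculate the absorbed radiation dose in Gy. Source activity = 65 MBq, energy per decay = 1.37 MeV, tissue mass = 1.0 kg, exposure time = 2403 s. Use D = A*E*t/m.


A = 65 MBq = 6.5000e+07 Bq
E = 1.37 MeV = 2.19474e-13 J
D = A*E*t/m = 6.5000e+07*2.19474e-13*2403/1.0
D = 0.03428 Gy


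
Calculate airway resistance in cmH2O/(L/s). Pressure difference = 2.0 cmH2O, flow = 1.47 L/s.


R = dP / flow
R = 2.0 / 1.47
R = 1.361 cmH2O/(L/s)


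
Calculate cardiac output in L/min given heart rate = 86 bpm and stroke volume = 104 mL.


CO = HR * SV
CO = 86 * 104 / 1000
CO = 8.944 L/min


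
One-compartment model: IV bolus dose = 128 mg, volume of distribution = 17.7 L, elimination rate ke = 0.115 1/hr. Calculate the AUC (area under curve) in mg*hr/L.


C0 = Dose/Vd = 128/17.7 = 7.23164 mg/L
AUC = C0/ke = 7.23164/0.115
AUC = 62.88 mg*hr/L


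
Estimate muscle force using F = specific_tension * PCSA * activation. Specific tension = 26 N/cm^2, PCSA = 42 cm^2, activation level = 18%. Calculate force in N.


F = sigma * PCSA * activation
F = 26 * 42 * 0.18
F = 196.6 N


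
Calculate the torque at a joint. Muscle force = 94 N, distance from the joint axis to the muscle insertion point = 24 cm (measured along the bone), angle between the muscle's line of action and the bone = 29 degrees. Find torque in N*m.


Torque = F * d * sin(theta)   (moment arm = d*sin(theta))
d = 24 cm = 0.24 m
Torque = 94 * 0.24 * sin(29)
Torque = 10.94 N*m


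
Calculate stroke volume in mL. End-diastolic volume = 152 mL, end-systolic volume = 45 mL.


SV = EDV - ESV
SV = 152 - 45
SV = 107 mL


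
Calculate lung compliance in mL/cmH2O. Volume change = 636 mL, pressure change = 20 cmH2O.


C = dV / dP
C = 636 / 20
C = 31.8 mL/cmH2O


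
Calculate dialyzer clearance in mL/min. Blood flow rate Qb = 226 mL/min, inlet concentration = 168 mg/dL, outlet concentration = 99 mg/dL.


K = Qb * (Cb_in - Cb_out) / Cb_in
K = 226 * (168 - 99) / 168
K = 92.82 mL/min


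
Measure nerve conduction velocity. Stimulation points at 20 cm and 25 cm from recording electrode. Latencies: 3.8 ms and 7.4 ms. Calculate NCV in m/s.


Distance = (25 - 20) / 100 = 0.05 m
dt = (7.4 - 3.8) / 1000 = 0.0036 s
NCV = dist / dt = 13.89 m/s


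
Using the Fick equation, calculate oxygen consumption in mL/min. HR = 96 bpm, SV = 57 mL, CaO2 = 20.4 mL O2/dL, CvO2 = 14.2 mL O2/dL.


CO = HR*SV = 96*57/1000 = 5.472 L/min
a-v O2 diff = 20.4 - 14.2 = 6.2 mL/dL
VO2 = CO * (CaO2-CvO2) * 10 dL/L
VO2 = 5.472 * 6.2 * 10
VO2 = 339.3 mL/min


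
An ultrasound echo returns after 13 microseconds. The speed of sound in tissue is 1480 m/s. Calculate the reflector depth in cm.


depth = c * t / 2
t = 13 us = 1.3000e-05 s
depth = 1480 * 1.3000e-05 / 2
depth = 0.00962 m = 0.962 cm


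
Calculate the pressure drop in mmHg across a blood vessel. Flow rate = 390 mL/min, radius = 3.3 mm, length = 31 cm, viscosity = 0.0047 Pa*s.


dP = 8*mu*L*Q / (pi*r^4)
Q = 390 mL/min = 6.5e-06 m^3/s
dP = 203.356 Pa = 203.356 / 133.322 mmHg = 1.525 mmHg


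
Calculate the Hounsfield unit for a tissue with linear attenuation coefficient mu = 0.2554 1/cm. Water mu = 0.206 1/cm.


HU = ((mu_tissue - mu_water) / mu_water) * 1000
HU = ((0.2554 - 0.206) / 0.206) * 1000
HU = 239.8


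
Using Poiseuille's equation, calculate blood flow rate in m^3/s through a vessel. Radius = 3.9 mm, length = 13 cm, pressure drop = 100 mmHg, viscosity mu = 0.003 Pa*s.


Q = pi*r^4*dP / (8*mu*L)
r = 0.0039 m, L = 0.13 m
dP = 100 mmHg = 13332.2 Pa
Q = 0.003106 m^3/s


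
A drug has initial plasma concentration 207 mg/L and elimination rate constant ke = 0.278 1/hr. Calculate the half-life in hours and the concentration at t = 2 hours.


t_half = ln(2) / ke = 0.693147 / 0.278 = 2.493 hr
C(t) = C0 * exp(-ke*t) = 207 * exp(-0.278*2)
C(2) = 118.7 mg/L


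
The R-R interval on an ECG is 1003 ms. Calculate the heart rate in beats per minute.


HR = 60 / RR_interval(s)
RR = 1003 ms = 1.003 s
HR = 60 / 1.003 = 59.82 bpm


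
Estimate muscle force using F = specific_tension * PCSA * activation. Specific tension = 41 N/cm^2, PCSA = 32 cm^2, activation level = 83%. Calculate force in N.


F = sigma * PCSA * activation
F = 41 * 32 * 0.83
F = 1089 N


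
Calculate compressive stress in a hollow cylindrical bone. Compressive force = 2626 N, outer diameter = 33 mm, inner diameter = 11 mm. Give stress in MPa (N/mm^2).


A = pi*(r_o^2 - r_i^2)
r_o = 16.5 mm, r_i = 5.5 mm
A = 760.265 mm^2
sigma = F/A = 2626 / 760.265
sigma = 3.454 MPa


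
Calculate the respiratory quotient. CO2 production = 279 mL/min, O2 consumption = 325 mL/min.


RQ = VCO2 / VO2
RQ = 279 / 325
RQ = 0.8585


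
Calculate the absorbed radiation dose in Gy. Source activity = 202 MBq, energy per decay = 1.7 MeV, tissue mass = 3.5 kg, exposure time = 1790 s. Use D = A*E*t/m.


A = 202 MBq = 2.0200e+08 Bq
E = 1.7 MeV = 2.7234e-13 J
D = A*E*t/m = 2.0200e+08*2.7234e-13*1790/3.5
D = 0.02814 Gy
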